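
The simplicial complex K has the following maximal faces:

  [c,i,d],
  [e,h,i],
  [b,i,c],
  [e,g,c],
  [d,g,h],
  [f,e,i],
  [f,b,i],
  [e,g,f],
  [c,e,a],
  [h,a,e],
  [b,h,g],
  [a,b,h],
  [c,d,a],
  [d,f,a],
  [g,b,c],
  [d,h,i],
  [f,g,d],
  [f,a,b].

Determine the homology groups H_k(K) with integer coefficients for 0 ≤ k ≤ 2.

H_0 = Z,  H_1 = Z^2,  H_2 = Z.

Take the total order a < b < c < d < e < f < g < h < i on the vertex set. Then K (dimension 2) consists of the simplices:

  0-simplices (9): a, b, c, d, e, f, g, h, i
  1-simplices (27): ab, ac, ad, ae, af, ah, bc, bf, bg, bh, bi, cd, ce, cg, ci, df, dg, dh, di, ef, eg, eh, ei, fg, fi, gh, hi
  2-simplices (18): abf, abh, acd, ace, adf, aeh, bcg, bci, bfi, bgh, cdi, ceg, dfg, dgh, dhi, efg, efi, ehi

Hence C_0 ≅ Z^9, C_1 ≅ Z^27, C_2 ≅ Z^18.

Boundary ∂_1: C_1 → C_0 sends each edge [p,q] (with p < q) to q − p.
This gives a 9×27 integer matrix of rank 8; reducing to Smith normal form yields diagonal entries (1,1,1,1,1,1,1,1).

Boundary ∂_2: C_2 → C_1 maps a triangle to the signed sum of its edges. For instance
  ∂bgh = gh − bh + bg,
  ∂bcg = cg − bg + bc.
The 27×18 boundary matrix has rank 17 and Smith normal form diag(1,1,1,1,1,1,1,1,1,1,1,1,1,1,1,1,1).

Computing H_k = (kernel of ∂_k) / (image of ∂_{k+1}):

  H_0: rank C_0 − rank ∂_1 = 9 − 8 = 1, and the invariant factors of ∂_1 are all 1, so H_0 ≅ Z.
  H_1: rank ker ∂_1 − rank ∂_2 = (27 − 8) − 17 = 2, and the invariant factors of ∂_2 are all 1, so H_1 ≅ Z^2.
  H_2: rank ker ∂_2 − rank ∂_3 = (18 − 17) − 0 = 1, and there is no ∂_3, so H_2 ≅ Z.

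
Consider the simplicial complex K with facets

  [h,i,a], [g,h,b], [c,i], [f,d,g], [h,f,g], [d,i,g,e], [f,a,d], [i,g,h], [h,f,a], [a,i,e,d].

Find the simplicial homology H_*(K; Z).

H_0 = Z,  H_1 = 0,  H_2 = Z,  H_3 = 0.

We work with the vertex ordering a < b < c < d < e < f < g < h < i. The simplices of K, each written with vertices in increasing order, are:

  0-simplices (9): a, b, c, d, e, f, g, h, i
  1-simplices (19): ad, ae, af, ah, ai, bg, bh, ci, de, df, dg, di, eg, ei, fg, fh, gh, gi, hi
  2-simplices (14): ade, adf, adi, aei, afh, ahi, bgh, deg, dei, dfg, dgi, egi, fgh, ghi
  3-simplices (2): adei, degi

Hence C_0 ≅ Z^9, C_1 ≅ Z^19, C_2 ≅ Z^14, C_3 ≅ Z^2.

Boundary ∂_1: C_1 → C_0 sends each edge [p,q] (with p < q) to q − p. For instance
  ∂ad = d − a.
This gives a 9×19 integer matrix of rank 8; reducing to Smith normal form yields diagonal entries (1,1,1,1,1,1,1,1).

The boundary map ∂_2: C_2 → C_1 maps a triangle to the signed sum of its edges. For instance
  ∂afh = fh − ah + af,
  ∂deg = eg − dg + de.
This gives a 19×14 integer matrix of rank 11; reducing to Smith normal form yields diagonal entries (1,1,1,1,1,1,1,1,1,1,1).

∂_3: C_3 → C_2 sends each 3-simplex σ to the alternating sum Σ_i (−1)^i (σ with its i-th vertex removed). For instance
  ∂degi = egi − dgi + dei − deg,
  ∂adei = dei − aei + adi − ade.
The 14×2 boundary matrix has rank 2 and Smith normal form diag(1,1).

Reading off H_k = ker ∂_k / im ∂_{k+1}:

  H_0: rank C_0 − rank ∂_1 = 9 − 8 = 1, and the invariant factors of ∂_1 are all 1, so H_0 ≅ Z.
  H_1: rank ker ∂_1 − rank ∂_2 = (19 − 8) − 11 = 0, and the invariant factors of ∂_2 are all 1, so H_1 ≅ 0.
  H_2: rank ker ∂_2 − rank ∂_3 = (14 − 11) − 2 = 1, and the invariant factors of ∂_3 are all 1, so H_2 ≅ Z.
  H_3: rank ker ∂_3 − rank ∂_4 = (2 − 2) − 0 = 0, and there is no ∂_4, so H_3 ≅ 0.

As a check, the Euler characteristic is 9 − 19 + 14 − 2 = 2, which agrees with 1 − 0 + 1 − 0 = 2.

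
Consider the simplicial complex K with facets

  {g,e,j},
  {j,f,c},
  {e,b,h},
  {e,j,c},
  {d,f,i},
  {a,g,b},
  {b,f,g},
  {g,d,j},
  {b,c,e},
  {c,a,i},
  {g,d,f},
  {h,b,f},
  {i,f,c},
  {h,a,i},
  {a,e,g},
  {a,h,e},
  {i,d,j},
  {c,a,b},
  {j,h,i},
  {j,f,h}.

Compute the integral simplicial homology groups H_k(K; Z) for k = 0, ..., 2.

H_0 = Z,  H_1 = Z ⊕ Z_2,  H_2 = 0.

Fix the vertex order a < b < c < d < e < f < g < h < i < j and write every simplex with vertices in increasing order. Then dim K = 2 and the simplices of K are:

  0-simplices (10): a, b, c, d, e, f, g, h, i, j
  1-simplices (30): ab, ac, ae, ag, ah, ai, bc, be, bf, bg, bh, ce, cf, ci, cj, df, dg, di, dj, eg, eh, ej, fg, fh, fi, fj, gj, hi, hj, ij
  2-simplices (20): abc, abg, aci, aeg, aeh, ahi, bce, beh, bfg, bfh, cej, cfi, cfj, dfg, dfi, dgj, dij, egj, fhj, hij

Hence C_0 ≅ Z^10, C_1 ≅ Z^30, C_2 ≅ Z^20.

The boundary map ∂_1: C_1 → C_0 sends each edge [p,q] (with p < q) to q − p. For instance
  ∂dg = g − d.
As a 10×30 matrix over Z this has rank 9, with invariant factors (1,1,1,1,1,1,1,1,1).

The boundary map ∂_2: C_2 → C_1 maps a triangle to the signed sum of its edges. For instance
  ∂beh = eh − bh + be,
  ∂fhj = hj − fj + fh.
As a 30×20 matrix over Z this has rank 20, with invariant factors (1,1,1,1,1,1,1,1,1,1,1,1,1,1,1,1,1,1,1,2).

Computing H_k = (kernel of ∂_k) / (image of ∂_{k+1}):

  H_0: rank C_0 − rank ∂_1 = 10 − 9 = 1, and the invariant factors of ∂_1 are all 1, so H_0 = Z.
  H_1: rank ker ∂_1 − rank ∂_2 = (30 − 9) − 20 = 1, and ∂_2 has invariant factor 2 > 1, so H_1 = Z ⊕ Z_2.
  H_2: rank ker ∂_2 − rank ∂_3 = (20 − 20) − 0 = 0, and there is no ∂_3, so H_2 = 0.

(K is a triangulation of the Klein bottle.)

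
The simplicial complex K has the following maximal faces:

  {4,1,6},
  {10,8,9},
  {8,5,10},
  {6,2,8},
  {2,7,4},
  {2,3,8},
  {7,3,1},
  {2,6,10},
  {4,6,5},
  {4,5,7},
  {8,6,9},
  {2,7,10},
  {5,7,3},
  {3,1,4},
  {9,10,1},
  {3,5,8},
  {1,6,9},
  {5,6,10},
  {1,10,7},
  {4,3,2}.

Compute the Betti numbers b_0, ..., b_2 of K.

b_0 = 1, b_1 = 1, b_2 = 0.

Fix the vertex order 1 < 2 < 3 < 4 < 5 < 6 < 7 < 8 < 9 < 10 and write every simplex with vertices in increasing order. Then dim K = 2 and the simplices of K are:

  0-simplices (10): [1], [2], [3], [4], [5], [6], [7], [8], [9], [10]
  1-simplices (30): (30 of them)
  2-simplices (20): (20 of them)

giving chain groups C_0 ≅ Z^10, C_1 ≅ Z^30, C_2 ≅ Z^20.

∂_1: C_1 → C_0 sends each edge [p,q] (with p < q) to q − p. For instance
  ∂[6,10] = [10] − [6].
The resulting 10×30 matrix has rank 9, and its Smith normal form has invariant factors (1,1,1,1,1,1,1,1,1).

The boundary map ∂_2: C_2 → C_1 acts by ∂[p,q,r] = [q,r] − [p,r] + [p,q]. For instance
  ∂[2,3,4] = [3,4] − [2,4] + [2,3],
  ∂[2,6,10] = [6,10] − [2,10] + [2,6].
The 30×20 boundary matrix has rank 20 and Smith normal form diag(1,1,1,1,1,1,1,1,1,1,1,1,1,1,1,1,1,1,1,2).

From H_k ≅ ker(∂_k) / im(∂_{k+1}) we obtain:

  H_0: rank C_0 − rank ∂_1 = 10 − 9 = 1, and the invariant factors of ∂_1 are all 1, so H_0 ≅ Z.
  H_1: rank ker ∂_1 − rank ∂_2 = (30 − 9) − 20 = 1, and ∂_2 has invariant factor 2 > 1, so H_1 ≅ Z ⊕ Z/2.
  H_2: rank ker ∂_2 − rank ∂_3 = (20 − 20) − 0 = 0, and there is no ∂_3, so H_2 ≅ 0.

Hence the Betti numbers are b_0 = 1, b_1 = 1, b_2 = 0.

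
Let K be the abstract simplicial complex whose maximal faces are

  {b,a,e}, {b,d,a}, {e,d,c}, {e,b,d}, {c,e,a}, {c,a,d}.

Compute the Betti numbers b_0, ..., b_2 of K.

b_0 = 1, b_1 = 0, b_2 = 1.

We work with the vertex ordering a < b < c < d < e. The simplices of K, each written with vertices in increasing order, are:

  0-simplices (5): a, b, c, d, e
  1-simplices (9): ab, ac, ad, ae, bd, be, cd, ce, de
  2-simplices (6): abd, abe, acd, ace, bde, cde

Hence C_0 ≅ Z^5, C_1 ≅ Z^9, C_2 ≅ Z^6.

Boundary ∂_1: C_1 → C_0 is given by ∂[p,q] = [q] − [p].
The 5×9 boundary matrix has rank 4 and Smith normal form diag(1,1,1,1).

∂_2: C_2 → C_1 acts by ∂[p,q,r] = [q,r] − [p,r] + [p,q]. For instance
  ∂ace = ce − ae + ac,
  ∂abd = bd − ad + ab.
This gives a 9×6 integer matrix of rank 5; reducing to Smith normal form yields diagonal entries (1,1,1,1,1).

Reading off H_k = ker ∂_k / im ∂_{k+1}:

  H_0: rank C_0 − rank ∂_1 = 5 − 4 = 1, and the invariant factors of ∂_1 are all 1, so H_0 = Z.
  H_1: rank ker ∂_1 − rank ∂_2 = (9 − 4) − 5 = 0, and the invariant factors of ∂_2 are all 1, so H_1 = 0.
  H_2: rank ker ∂_2 − rank ∂_3 = (6 − 5) − 0 = 1, and there is no ∂_3, so H_2 = Z.

Hence the Betti numbers are b_0 = 1, b_1 = 0, b_2 = 1.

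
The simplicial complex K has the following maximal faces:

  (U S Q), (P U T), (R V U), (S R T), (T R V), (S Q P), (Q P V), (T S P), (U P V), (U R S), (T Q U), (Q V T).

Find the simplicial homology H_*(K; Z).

H_0 = Z,  H_1 = Z_2,  H_2 = 0.

K has 7 vertices, 18 edges, 12 triangles.
rank ∂_0 = 0, rank ∂_1 = 6 ⇒ b_0 = 7 − 0 − 6 = 1; all invariant factors of ∂_1 are 1 so no torsion. So H_0 = Z.
rank ∂_1 = 6, rank ∂_2 = 12 ⇒ b_1 = 18 − 6 − 12 = 0; ∂_2 has invariant factor(s) [2] giving torsion. So H_1 = Z_2.
rank ∂_2 = 12, rank ∂_3 = 0 ⇒ b_2 = 12 − 12 − 0 = 0. So H_2 = 0.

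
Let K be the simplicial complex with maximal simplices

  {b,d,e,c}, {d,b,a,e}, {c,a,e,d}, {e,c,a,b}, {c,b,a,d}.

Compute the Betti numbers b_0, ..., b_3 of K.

Order the vertices as a < b < c < d < e. Listing each simplex with vertices in this order, K has dimension 3 with simplices:

  0-simplices (5): a, b, c, d, e
  1-simplices (10): ab, ac, ad, ae, bc, bd, be, cd, ce, de
  2-simplices (10): abc, abd, abe, acd, ace, ade, bcd, bce, bde, cde
  3-simplices (5): abcd, abce, abde, acde, bcde

so the chain groups are C_0 ≅ Z^5, C_1 ≅ Z^10, C_2 ≅ Z^10, C_3 ≅ Z^5.

The boundary map ∂_1: C_1 → C_0 maps an edge to its endpoints' difference, ∂[p,q] = q − p.
The resulting 5×10 matrix has rank 4, and its Smith normal form has invariant factors (1,1,1,1).

The boundary map ∂_2: C_2 → C_1 acts by ∂[p,q,r] = [q,r] − [p,r] + [p,q]. For instance
  ∂cde = de − ce + cd,
  ∂bce = ce − be + bc.
As a 10×10 matrix over Z this has rank 6, with invariant factors (1,1,1,1,1,1).

Boundary ∂_3: C_3 → C_2 sends each 3-simplex σ to the alternating sum Σ_i (−1)^i (σ with its i-th vertex removed). For instance
  ∂abcd = bcd − acd + abd − abc,
  ∂abde = bde − ade + abe − abd.
As a 10×5 matrix over Z this has rank 4, with invariant factors (1,1,1,1).

Reading off H_k = ker ∂_k / im ∂_{k+1}:

  H_0: rank C_0 − rank ∂_1 = 5 − 4 = 1, and the invariant factors of ∂_1 are all 1, so H_0 ≅ Z.
  H_1: rank ker ∂_1 − rank ∂_2 = (10 − 4) − 6 = 0, and the invariant factors of ∂_2 are all 1, so H_1 ≅ 0.
  H_2: rank ker ∂_2 − rank ∂_3 = (10 − 6) − 4 = 0, and the invariant factors of ∂_3 are all 1, so H_2 ≅ 0.
  H_3: rank ker ∂_3 − rank ∂_4 = (5 − 4) − 0 = 1, and there is no ∂_4, so H_3 ≅ Z.

Hence the Betti numbers are b_0 = 1, b_1 = 0, b_2 = 0, b_3 = 1.

b_0 = 1, b_1 = 0, b_2 = 0, b_3 = 1.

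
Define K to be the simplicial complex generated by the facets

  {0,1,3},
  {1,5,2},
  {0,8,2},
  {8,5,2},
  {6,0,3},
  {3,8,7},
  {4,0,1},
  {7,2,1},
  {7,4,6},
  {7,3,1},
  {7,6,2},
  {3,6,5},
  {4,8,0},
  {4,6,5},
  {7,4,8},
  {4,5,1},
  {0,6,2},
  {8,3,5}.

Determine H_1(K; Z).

Take the total order 0 < 1 < 2 < 3 < 4 < 5 < 6 < 7 < 8 on the vertex set. Then K (dimension 2) consists of the simplices:

  0-simplices (9): [0], [1], [2], [3], [4], [5], [6], [7], [8]
  1-simplices (27): (27 of them)
  2-simplices (18): [0,1,3], [0,1,4], [0,2,6], [0,2,8], [0,3,6], [0,4,8], [1,2,5], [1,2,7], [1,3,7], [1,4,5], [2,5,8], [2,6,7], [3,5,6], [3,5,8], [3,7,8], [4,5,6], [4,6,7], [4,7,8]

giving chain groups C_0 ≅ Z^9, C_1 ≅ Z^27, C_2 ≅ Z^18.

The boundary map ∂_1: C_1 → C_0 is given by ∂[p,q] = [q] − [p].
The resulting 9×27 matrix has rank 8, and its Smith normal form has invariant factors (1,1,1,1,1,1,1,1).

∂_2: C_2 → C_1 acts by ∂[p,q,r] = [q,r] − [p,r] + [p,q]. For instance
  ∂[3,5,6] = [5,6] − [3,6] + [3,5],
  ∂[0,1,4] = [1,4] − [0,4] + [0,1].
The 27×18 boundary matrix has rank 17 and Smith normal form diag(1,1,1,1,1,1,1,1,1,1,1,1,1,1,1,1,1).

Now H_k = ker ∂_k / im ∂_{k+1}, so:

  H_1: rank ker ∂_1 − rank ∂_2 = (27 − 8) − 17 = 2, and the invariant factors of ∂_2 are all 1, so H_1 = Z^2.

H_1 ≅ Z^2.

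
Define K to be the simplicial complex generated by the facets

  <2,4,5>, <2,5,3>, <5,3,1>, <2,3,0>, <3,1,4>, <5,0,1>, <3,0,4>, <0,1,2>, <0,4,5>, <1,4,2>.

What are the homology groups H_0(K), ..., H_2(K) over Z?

H_0 = Z,  H_1 = Z/2Z,  H_2 = 0.

K has 6 vertices, 15 edges, 10 triangles.
rank ∂_0 = 0, rank ∂_1 = 5 ⇒ b_0 = 6 − 0 − 5 = 1; all invariant factors of ∂_1 are 1 so no torsion. So H_0 = Z.
rank ∂_1 = 5, rank ∂_2 = 10 ⇒ b_1 = 15 − 5 − 10 = 0; ∂_2 has invariant factor(s) [2] giving torsion. So H_1 = Z/2Z.
rank ∂_2 = 10, rank ∂_3 = 0 ⇒ b_2 = 10 − 10 − 0 = 0. So H_2 = 0.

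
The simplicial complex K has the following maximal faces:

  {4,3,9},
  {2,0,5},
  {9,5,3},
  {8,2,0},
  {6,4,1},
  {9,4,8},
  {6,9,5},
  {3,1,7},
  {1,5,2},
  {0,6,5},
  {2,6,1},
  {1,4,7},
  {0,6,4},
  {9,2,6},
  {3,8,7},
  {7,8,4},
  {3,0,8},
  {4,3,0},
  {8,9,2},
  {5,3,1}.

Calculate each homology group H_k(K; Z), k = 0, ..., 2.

K has 10 vertices, 30 edges, 20 triangles.
rank ∂_0 = 0, rank ∂_1 = 9 ⇒ b_0 = 10 − 0 − 9 = 1; all invariant factors of ∂_1 are 1 so no torsion. So H_0 ≅ Z.
rank ∂_1 = 9, rank ∂_2 = 20 ⇒ b_1 = 30 − 9 − 20 = 1; ∂_2 has invariant factor(s) [2] giving torsion. So H_1 ≅ Z × Z/2.
rank ∂_2 = 20, rank ∂_3 = 0 ⇒ b_2 = 20 − 20 − 0 = 0. So H_2 ≅ 0.

H_0 ≅ Z,  H_1 ≅ Z × Z/2,  H_2 = 0.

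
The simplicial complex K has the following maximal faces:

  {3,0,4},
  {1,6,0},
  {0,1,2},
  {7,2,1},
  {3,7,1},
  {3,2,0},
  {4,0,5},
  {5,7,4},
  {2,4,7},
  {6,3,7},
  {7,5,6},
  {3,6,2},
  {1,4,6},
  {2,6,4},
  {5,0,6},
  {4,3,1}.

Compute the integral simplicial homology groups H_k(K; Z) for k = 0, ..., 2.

Order the vertices as 0 < 1 < 2 < 3 < 4 < 5 < 6 < 7. Listing each simplex with vertices in this order, K has dimension 2 with simplices:

  0-simplices (8): [0], [1], [2], [3], [4], [5], [6], [7]
  1-simplices (24): (24 of them)
  2-simplices (16): [0,1,2], [0,1,6], [0,2,3], [0,3,4], [0,4,5], [0,5,6], [1,2,7], [1,3,4], [1,3,7], [1,4,6], [2,3,6], [2,4,6], [2,4,7], [3,6,7], [4,5,7], [5,6,7]

Hence C_0 ≅ Z^8, C_1 ≅ Z^24, C_2 ≅ Z^16.

Boundary ∂_1: C_1 → C_0 maps an edge to its endpoints' difference, ∂[p,q] = q − p.
The resulting 8×24 matrix has rank 7, and its Smith normal form has invariant factors (1,1,1,1,1,1,1).

∂_2: C_2 → C_1 acts by ∂[p,q,r] = [q,r] − [p,r] + [p,q]. For instance
  ∂[1,2,7] = [2,7] − [1,7] + [1,2],
  ∂[1,4,6] = [4,6] − [1,6] + [1,4].
This gives a 24×16 integer matrix of rank 15; reducing to Smith normal form yields diagonal entries (1,1,1,1,1,1,1,1,1,1,1,1,1,1,1).

Reading off H_k = ker ∂_k / im ∂_{k+1}:

  H_0: rank C_0 − rank ∂_1 = 8 − 7 = 1, and the invariant factors of ∂_1 are all 1, so H_0 = Z.
  H_1: rank ker ∂_1 − rank ∂_2 = (24 − 7) − 15 = 2, and the invariant factors of ∂_2 are all 1, so H_1 = Z^2.
  H_2: rank ker ∂_2 − rank ∂_3 = (16 − 15) − 0 = 1, and there is no ∂_3, so H_2 = Z.

As a check, the Euler characteristic is 8 − 24 + 16 = 0, which agrees with 1 − 2 + 1 = 0.

H_0 = Z,  H_1 = Z^2,  H_2 = Z.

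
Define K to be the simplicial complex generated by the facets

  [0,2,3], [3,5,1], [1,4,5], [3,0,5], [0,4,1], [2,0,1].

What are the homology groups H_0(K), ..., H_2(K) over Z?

Take the total order 0 < 1 < 2 < 3 < 4 < 5 on the vertex set. Then K (dimension 2) consists of the simplices:

  0-simplices (6): [0], [1], [2], [3], [4], [5]
  1-simplices (12): [0,1], [0,2], [0,3], [0,4], [0,5], [1,2], [1,3], [1,4], [1,5], [2,3], [3,5], [4,5]
  2-simplices (6): [0,1,2], [0,1,4], [0,2,3], [0,3,5], [1,3,5], [1,4,5]

giving chain groups C_0 ≅ Z^6, C_1 ≅ Z^12, C_2 ≅ Z^6.

Boundary ∂_1: C_1 → C_0 maps an edge to its endpoints' difference, ∂[p,q] = q − p.
As a 6×12 matrix over Z this has rank 5, with invariant factors (1,1,1,1,1).

The boundary map ∂_2: C_2 → C_1 maps a triangle to the signed sum of its edges. For instance
  ∂[0,1,4] = [1,4] − [0,4] + [0,1],
  ∂[1,4,5] = [4,5] − [1,5] + [1,4].
The 12×6 boundary matrix has rank 6 and Smith normal form diag(1,1,1,1,1,1).

Computing H_k = (kernel of ∂_k) / (image of ∂_{k+1}):

  H_0: rank C_0 − rank ∂_1 = 6 − 5 = 1, and the invariant factors of ∂_1 are all 1, so H_0 ≅ Z.
  H_1: rank ker ∂_1 − rank ∂_2 = (12 − 5) − 6 = 1, and the invariant factors of ∂_2 are all 1, so H_1 ≅ Z.
  H_2: rank ker ∂_2 − rank ∂_3 = (6 − 6) − 0 = 0, and there is no ∂_3, so H_2 ≅ 0.

H_0 = Z,  H_1 = Z,  H_2 = 0.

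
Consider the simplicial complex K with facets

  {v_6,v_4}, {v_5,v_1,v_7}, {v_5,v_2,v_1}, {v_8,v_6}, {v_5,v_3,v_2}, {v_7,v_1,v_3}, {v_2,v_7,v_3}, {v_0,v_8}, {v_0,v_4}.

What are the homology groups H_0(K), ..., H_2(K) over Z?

H_0 ≅ Z^2,  H_1 ≅ Z^2,  H_2 = 0.

Order the vertices as v_0 < v_1 < v_2 < v_3 < v_4 < v_5 < v_6 < v_7 < v_8. Listing each simplex with vertices in this order, K has dimension 2 with simplices:

  0-simplices (9): [v_0], [v_1], [v_2], [v_3], [v_4], [v_5], [v_6], [v_7], [v_8]
  1-simplices (14): [v_0,v_4], [v_0,v_8], [v_1,v_2], [v_1,v_3], [v_1,v_5], [v_1,v_7], [v_2,v_3], [v_2,v_5], [v_2,v_7], [v_3,v_5], [v_3,v_7], [v_4,v_6], [v_5,v_7], [v_6,v_8]
  2-simplices (5): [v_1,v_2,v_5], [v_1,v_3,v_7], [v_1,v_5,v_7], [v_2,v_3,v_5], [v_2,v_3,v_7]

so the chain groups are C_0 ≅ Z^9, C_1 ≅ Z^14, C_2 ≅ Z^5.

The boundary map ∂_1: C_1 → C_0 sends each edge [p,q] (with p < q) to q − p. For instance
  ∂[v_2,v_7] = [v_7] − [v_2].
This gives a 9×14 integer matrix of rank 7; reducing to Smith normal form yields diagonal entries (1,1,1,1,1,1,1).

∂_2: C_2 → C_1 maps a triangle to the signed sum of its edges. For instance
  ∂[v_2,v_3,v_7] = [v_3,v_7] − [v_2,v_7] + [v_2,v_3],
  ∂[v_1,v_3,v_7] = [v_3,v_7] − [v_1,v_7] + [v_1,v_3].
The resulting 14×5 matrix has rank 5, and its Smith normal form has invariant factors (1,1,1,1,1).

Now H_k = ker ∂_k / im ∂_{k+1}, so:

  H_0: rank C_0 − rank ∂_1 = 9 − 7 = 2, and the invariant factors of ∂_1 are all 1, so H_0 ≅ Z^2.
  H_1: rank ker ∂_1 − rank ∂_2 = (14 − 7) − 5 = 2, and the invariant factors of ∂_2 are all 1, so H_1 ≅ Z^2.
  H_2: rank ker ∂_2 − rank ∂_3 = (5 − 5) − 0 = 0, and there is no ∂_3, so H_2 ≅ 0.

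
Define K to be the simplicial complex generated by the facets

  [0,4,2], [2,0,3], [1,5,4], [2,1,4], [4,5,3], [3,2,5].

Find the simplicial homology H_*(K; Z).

H_0 ≅ Z,  H_1 ≅ Z,  H_2 = 0.

Order the vertices as 0 < 1 < 2 < 3 < 4 < 5. Listing each simplex with vertices in this order, K has dimension 2 with simplices:

  0-simplices (6): [0], [1], [2], [3], [4], [5]
  1-simplices (12): [0,2], [0,3], [0,4], [1,2], [1,4], [1,5], [2,3], [2,4], [2,5], [3,4], [3,5], [4,5]
  2-simplices (6): [0,2,3], [0,2,4], [1,2,4], [1,4,5], [2,3,5], [3,4,5]

giving chain groups C_0 ≅ Z^6, C_1 ≅ Z^12, C_2 ≅ Z^6.

The boundary map ∂_1: C_1 → C_0 sends each edge [p,q] (with p < q) to q − p.
The resulting 6×12 matrix has rank 5, and its Smith normal form has invariant factors (1,1,1,1,1).

∂_2: C_2 → C_1 sends each 2-simplex [p,q,r] to [q,r] − [p,r] + [p,q]. For instance
  ∂[0,2,4] = [2,4] − [0,4] + [0,2],
  ∂[3,4,5] = [4,5] − [3,5] + [3,4].
The 12×6 boundary matrix has rank 6 and Smith normal form diag(1,1,1,1,1,1).

Computing H_k = (kernel of ∂_k) / (image of ∂_{k+1}):

  H_0: rank C_0 − rank ∂_1 = 6 − 5 = 1, and the invariant factors of ∂_1 are all 1, so H_0 = Z.
  H_1: rank ker ∂_1 − rank ∂_2 = (12 − 5) − 6 = 1, and the invariant factors of ∂_2 are all 1, so H_1 = Z.
  H_2: rank ker ∂_2 − rank ∂_3 = (6 − 6) − 0 = 0, and there is no ∂_3, so H_2 = 0.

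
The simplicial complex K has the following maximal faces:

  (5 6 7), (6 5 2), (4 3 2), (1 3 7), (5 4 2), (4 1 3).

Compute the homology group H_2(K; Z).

We work with the vertex ordering 1 < 2 < 3 < 4 < 5 < 6 < 7. The simplices of K, each written with vertices in increasing order, are:

  0-simplices (7): [1], [2], [3], [4], [5], [6], [7]
  1-simplices (13): [1,3], [1,4], [1,7], [2,3], [2,4], [2,5], [2,6], [3,4], [3,7], [4,5], [5,6], [5,7], [6,7]
  2-simplices (6): [1,3,4], [1,3,7], [2,3,4], [2,4,5], [2,5,6], [5,6,7]

giving chain groups C_0 ≅ Z^7, C_1 ≅ Z^13, C_2 ≅ Z^6.

The boundary map ∂_1: C_1 → C_0 sends each edge [p,q] (with p < q) to q − p. For instance
  ∂[1,3] = [3] − [1].
This gives a 7×13 integer matrix of rank 6; reducing to Smith normal form yields diagonal entries (1,1,1,1,1,1).

Boundary ∂_2: C_2 → C_1 acts by ∂[p,q,r] = [q,r] − [p,r] + [p,q]. For instance
  ∂[1,3,7] = [3,7] − [1,7] + [1,3],
  ∂[1,3,4] = [3,4] − [1,4] + [1,3].
The 13×6 boundary matrix has rank 6 and Smith normal form diag(1,1,1,1,1,1).

From H_k ≅ ker(∂_k) / im(∂_{k+1}) we obtain:

  H_2: rank ker ∂_2 − rank ∂_3 = (6 − 6) − 0 = 0, and there is no ∂_3, so H_2 ≅ 0.

H_2 = 0.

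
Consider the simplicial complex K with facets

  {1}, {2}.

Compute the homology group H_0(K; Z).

Take the total order 1 < 2 on the vertex set. Then K (dimension 0) consists of the simplices:

  0-simplices (2): [1], [2]

so the chain groups are C_0 ≅ Z^2.

From H_k ≅ ker(∂_k) / im(∂_{k+1}) we obtain:

  H_0: rank C_0 − rank ∂_1 = 2 − 0 = 2, and there is no ∂_1, so H_0 ≅ Z^2.

H_0 = Z^2.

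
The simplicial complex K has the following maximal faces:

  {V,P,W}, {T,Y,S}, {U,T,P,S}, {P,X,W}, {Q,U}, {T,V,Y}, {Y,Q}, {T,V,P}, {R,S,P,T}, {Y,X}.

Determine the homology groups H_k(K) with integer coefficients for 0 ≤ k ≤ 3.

Order the vertices as P < Q < R < S < T < U < V < W < X < Y. Listing each simplex with vertices in this order, K has dimension 3 with simplices:

  0-simplices (10): P, Q, R, S, T, U, V, W, X, Y
  1-simplices (21): PR, PS, PT, PU, PV, PW, PX, QU, QY, RS, RT, ST, SU, SY, TU, TV, TY, VW, VY, WX, XY
  2-simplices (12): PRS, PRT, PST, PSU, PTU, PTV, PVW, PWX, RST, STU, STY, TVY
  3-simplices (2): PRST, PSTU

Hence C_0 ≅ Z^10, C_1 ≅ Z^21, C_2 ≅ Z^12, C_3 ≅ Z^2.

The boundary map ∂_1: C_1 → C_0 sends each edge [p,q] (with p < q) to q − p. For instance
  ∂PR = R − P.
The 10×21 boundary matrix has rank 9 and Smith normal form diag(1,1,1,1,1,1,1,1,1).

∂_2: C_2 → C_1 maps a triangle to the signed sum of its edges. For instance
  ∂PRS = RS − PS + PR,
  ∂PVW = VW − PW + PV.
The resulting 21×12 matrix has rank 10, and its Smith normal form has invariant factors (1,1,1,1,1,1,1,1,1,1).

Boundary ∂_3: C_3 → C_2 sends each 3-simplex σ to the alternating sum Σ_i (−1)^i (σ with its i-th vertex removed). For instance
  ∂PRST = RST − PST + PRT − PRS,
  ∂PSTU = STU − PTU + PSU − PST.
The 12×2 boundary matrix has rank 2 and Smith normal form diag(1,1).

Now H_k = ker ∂_k / im ∂_{k+1}, so:

  H_0: rank C_0 − rank ∂_1 = 10 − 9 = 1, and the invariant factors of ∂_1 are all 1, so H_0 = Z.
  H_1: rank ker ∂_1 − rank ∂_2 = (21 − 9) − 10 = 2, and the invariant factors of ∂_2 are all 1, so H_1 = Z^2.
  H_2: rank ker ∂_2 − rank ∂_3 = (12 − 10) − 2 = 0, and the invariant factors of ∂_3 are all 1, so H_2 = 0.
  H_3: rank ker ∂_3 − rank ∂_4 = (2 − 2) − 0 = 0, and there is no ∂_4, so H_3 = 0.

As a check, the Euler characteristic is 10 − 21 + 12 − 2 = -1, which agrees with 1 − 2 + 0 − 0 = -1.

H_0 ≅ Z,  H_1 ≅ Z^2,  H_2 = 0,  H_3 = 0.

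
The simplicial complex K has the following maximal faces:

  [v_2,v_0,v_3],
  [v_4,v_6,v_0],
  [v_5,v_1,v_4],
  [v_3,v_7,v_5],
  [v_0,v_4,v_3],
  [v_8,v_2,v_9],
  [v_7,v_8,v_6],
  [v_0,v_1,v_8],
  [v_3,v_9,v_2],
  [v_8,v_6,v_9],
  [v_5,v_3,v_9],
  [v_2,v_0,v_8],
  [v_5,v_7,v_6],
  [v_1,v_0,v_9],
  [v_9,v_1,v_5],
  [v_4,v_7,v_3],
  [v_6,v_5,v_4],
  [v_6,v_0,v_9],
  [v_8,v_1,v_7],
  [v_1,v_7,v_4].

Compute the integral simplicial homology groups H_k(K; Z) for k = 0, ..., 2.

Order the vertices as v_0 < v_1 < v_2 < v_3 < v_4 < v_5 < v_6 < v_7 < v_8 < v_9. Listing each simplex with vertices in this order, K has dimension 2 with simplices:

  0-simplices (10): [v_0], [v_1], [v_2], [v_3], [v_4], [v_5], [v_6], [v_7], [v_8], [v_9]
  1-simplices (30): (30 of them)
  2-simplices (20): (20 of them)

giving chain groups C_0 ≅ Z^10, C_1 ≅ Z^30, C_2 ≅ Z^20.

The boundary map ∂_1: C_1 → C_0 is given by ∂[p,q] = [q] − [p]. For instance
  ∂[v_0,v_1] = [v_1] − [v_0].
As a 10×30 matrix over Z this has rank 9, with invariant factors (1,1,1,1,1,1,1,1,1).

The boundary map ∂_2: C_2 → C_1 sends each 2-simplex [p,q,r] to [q,r] − [p,r] + [p,q]. For instance
  ∂[v_0,v_2,v_3] = [v_2,v_3] − [v_0,v_3] + [v_0,v_2],
  ∂[v_0,v_2,v_8] = [v_2,v_8] − [v_0,v_8] + [v_0,v_2].
This gives a 30×20 integer matrix of rank 20; reducing to Smith normal form yields diagonal entries (1,1,1,1,1,1,1,1,1,1,1,1,1,1,1,1,1,1,1,2).

From H_k ≅ ker(∂_k) / im(∂_{k+1}) we obtain:

  H_0: rank C_0 − rank ∂_1 = 10 − 9 = 1, and the invariant factors of ∂_1 are all 1, so H_0 = Z.
  H_1: rank ker ∂_1 − rank ∂_2 = (30 − 9) − 20 = 1, and ∂_2 has invariant factor 2 > 1, so H_1 = Z ⊕ Z/2Z.
  H_2: rank ker ∂_2 − rank ∂_3 = (20 − 20) − 0 = 0, and there is no ∂_3, so H_2 = 0.

H_0 = Z,  H_1 = Z ⊕ Z/2Z,  H_2 = 0.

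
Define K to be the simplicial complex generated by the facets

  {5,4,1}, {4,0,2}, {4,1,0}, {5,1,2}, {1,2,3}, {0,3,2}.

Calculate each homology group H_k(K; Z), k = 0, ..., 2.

H_0 ≅ Z,  H_1 ≅ Z,  H_2 = 0.

Order the vertices as 0 < 1 < 2 < 3 < 4 < 5. Listing each simplex with vertices in this order, K has dimension 2 with simplices:

  0-simplices (6): [0], [1], [2], [3], [4], [5]
  1-simplices (12): [0,1], [0,2], [0,3], [0,4], [1,2], [1,3], [1,4], [1,5], [2,3], [2,4], [2,5], [4,5]
  2-simplices (6): [0,1,4], [0,2,3], [0,2,4], [1,2,3], [1,2,5], [1,4,5]

Hence C_0 ≅ Z^6, C_1 ≅ Z^12, C_2 ≅ Z^6.

The boundary map ∂_1: C_1 → C_0 is given by ∂[p,q] = [q] − [p].
As a 6×12 matrix over Z this has rank 5, with invariant factors (1,1,1,1,1).

∂_2: C_2 → C_1 maps a triangle to the signed sum of its edges. For instance
  ∂[1,2,3] = [2,3] − [1,3] + [1,2],
  ∂[0,1,4] = [1,4] − [0,4] + [0,1].
The resulting 12×6 matrix has rank 6, and its Smith normal form has invariant factors (1,1,1,1,1,1).

From H_k ≅ ker(∂_k) / im(∂_{k+1}) we obtain:

  H_0: rank C_0 − rank ∂_1 = 6 − 5 = 1, and the invariant factors of ∂_1 are all 1, so H_0 ≅ Z.
  H_1: rank ker ∂_1 − rank ∂_2 = (12 − 5) − 6 = 1, and the invariant factors of ∂_2 are all 1, so H_1 ≅ Z.
  H_2: rank ker ∂_2 − rank ∂_3 = (6 − 6) − 0 = 0, and there is no ∂_3, so H_2 ≅ 0.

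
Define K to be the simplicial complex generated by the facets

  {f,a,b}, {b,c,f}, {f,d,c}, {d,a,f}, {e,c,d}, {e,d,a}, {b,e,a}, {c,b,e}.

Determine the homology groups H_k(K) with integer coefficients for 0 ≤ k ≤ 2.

K has 6 vertices, 12 edges, 8 triangles.
rank ∂_0 = 0, rank ∂_1 = 5 ⇒ b_0 = 6 − 0 − 5 = 1; all invariant factors of ∂_1 are 1 so no torsion. So H_0 = Z.
rank ∂_1 = 5, rank ∂_2 = 7 ⇒ b_1 = 12 − 5 − 7 = 0; all invariant factors of ∂_2 are 1 so no torsion. So H_1 = 0.
rank ∂_2 = 7, rank ∂_3 = 0 ⇒ b_2 = 8 − 7 − 0 = 1. So H_2 = Z.

H_0 ≅ Z,  H_1 = 0,  H_2 ≅ Z.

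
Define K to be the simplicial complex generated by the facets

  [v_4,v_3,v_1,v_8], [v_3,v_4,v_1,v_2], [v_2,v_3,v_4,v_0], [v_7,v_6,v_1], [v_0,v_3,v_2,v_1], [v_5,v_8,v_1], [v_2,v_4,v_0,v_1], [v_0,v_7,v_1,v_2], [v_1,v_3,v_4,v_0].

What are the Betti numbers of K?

Take the total order v_0 < v_1 < v_2 < v_3 < v_4 < v_5 < v_6 < v_7 < v_8 on the vertex set. Then K (dimension 3) consists of the simplices:

  0-simplices (9): [v_0], [v_1], [v_2], [v_3], [v_4], [v_5], [v_6], [v_7], [v_8]
  1-simplices (20): (20 of them)
  2-simplices (18): (18 of them)
  3-simplices (7): [v_0,v_1,v_2,v_3], [v_0,v_1,v_2,v_4], [v_0,v_1,v_2,v_7], [v_0,v_1,v_3,v_4], [v_0,v_2,v_3,v_4], [v_1,v_2,v_3,v_4], [v_1,v_3,v_4,v_8]

giving chain groups C_0 ≅ Z^9, C_1 ≅ Z^20, C_2 ≅ Z^18, C_3 ≅ Z^7.

∂_1: C_1 → C_0 sends each edge [p,q] (with p < q) to q − p.
The resulting 9×20 matrix has rank 8, and its Smith normal form has invariant factors (1,1,1,1,1,1,1,1).

The boundary map ∂_2: C_2 → C_1 acts by ∂[p,q,r] = [q,r] − [p,r] + [p,q]. For instance
  ∂[v_0,v_1,v_4] = [v_1,v_4] − [v_0,v_4] + [v_0,v_1],
  ∂[v_0,v_1,v_3] = [v_1,v_3] − [v_0,v_3] + [v_0,v_1].
This gives a 20×18 integer matrix of rank 12; reducing to Smith normal form yields diagonal entries (1,1,1,1,1,1,1,1,1,1,1,1).

∂_3: C_3 → C_2 sends each 3-simplex σ to the alternating sum Σ_i (−1)^i (σ with its i-th vertex removed). For instance
  ∂[v_1,v_2,v_3,v_4] = [v_2,v_3,v_4] − [v_1,v_3,v_4] + [v_1,v_2,v_4] − [v_1,v_2,v_3],
  ∂[v_0,v_2,v_3,v_4] = [v_2,v_3,v_4] − [v_0,v_3,v_4] + [v_0,v_2,v_4] − [v_0,v_2,v_3].
The 18×7 boundary matrix has rank 6 and Smith normal form diag(1,1,1,1,1,1).

Now H_k = ker ∂_k / im ∂_{k+1}, so:

  H_0: rank C_0 − rank ∂_1 = 9 − 8 = 1, and the invariant factors of ∂_1 are all 1, so H_0 ≅ Z.
  H_1: rank ker ∂_1 − rank ∂_2 = (20 − 8) − 12 = 0, and the invariant factors of ∂_2 are all 1, so H_1 ≅ 0.
  H_2: rank ker ∂_2 − rank ∂_3 = (18 − 12) − 6 = 0, and the invariant factors of ∂_3 are all 1, so H_2 ≅ 0.
  H_3: rank ker ∂_3 − rank ∂_4 = (7 − 6) − 0 = 1, and there is no ∂_4, so H_3 ≅ Z.

As a check, the Euler characteristic is 9 − 20 + 18 − 7 = 0, which agrees with 1 − 0 + 0 − 1 = 0.

Hence the Betti numbers are b_0 = 1, b_1 = 0, b_2 = 0, b_3 = 1.

b_0 = 1, b_1 = 0, b_2 = 0, b_3 = 1.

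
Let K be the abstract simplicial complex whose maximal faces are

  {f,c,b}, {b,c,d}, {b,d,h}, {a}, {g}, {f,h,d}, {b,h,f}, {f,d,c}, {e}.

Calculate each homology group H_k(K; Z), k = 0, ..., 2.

Fix the vertex order a < b < c < d < e < f < g < h and write every simplex with vertices in increasing order. Then dim K = 2 and the simplices of K are:

  0-simplices (8): a, b, c, d, e, f, g, h
  1-simplices (9): bc, bd, bf, bh, cd, cf, df, dh, fh
  2-simplices (6): bcd, bcf, bdh, bfh, cdf, dfh

giving chain groups C_0 ≅ Z^8, C_1 ≅ Z^9, C_2 ≅ Z^6.

∂_1: C_1 → C_0 maps an edge to its endpoints' difference, ∂[p,q] = q − p.
This gives a 8×9 integer matrix of rank 4; reducing to Smith normal form yields diagonal entries (1,1,1,1).

Boundary ∂_2: C_2 → C_1 sends each 2-simplex [p,q,r] to [q,r] − [p,r] + [p,q]. For instance
  ∂bdh = dh − bh + bd,
  ∂dfh = fh − dh + df.
This gives a 9×6 integer matrix of rank 5; reducing to Smith normal form yields diagonal entries (1,1,1,1,1).

Reading off H_k = ker ∂_k / im ∂_{k+1}:

  H_0: rank C_0 − rank ∂_1 = 8 − 4 = 4, and the invariant factors of ∂_1 are all 1, so H_0 = Z^4.
  H_1: rank ker ∂_1 − rank ∂_2 = (9 − 4) − 5 = 0, and the invariant factors of ∂_2 are all 1, so H_1 = 0.
  H_2: rank ker ∂_2 − rank ∂_3 = (6 − 5) − 0 = 1, and there is no ∂_3, so H_2 = Z.

(K is a triangulation of the disjoint union of the 2-sphere S^2 and a set of 3 points.)

H_0 ≅ Z^4,  H_1 = 0,  H_2 ≅ Z.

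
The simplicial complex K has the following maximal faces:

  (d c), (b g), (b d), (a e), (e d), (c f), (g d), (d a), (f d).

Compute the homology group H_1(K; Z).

H_1 ≅ Z^3.

Fix the vertex order a < b < c < d < e < f < g and write every simplex with vertices in increasing order. Then dim K = 1 and the simplices of K are:

  0-simplices (7): a, b, c, d, e, f, g
  1-simplices (9): ad, ae, bd, bg, cd, cf, de, df, dg

giving chain groups C_0 ≅ Z^7, C_1 ≅ Z^9.

∂_1: C_1 → C_0 is given by ∂[p,q] = [q] − [p].
The resulting 7×9 matrix has rank 6, and its Smith normal form has invariant factors (1,1,1,1,1,1).

From H_k ≅ ker(∂_k) / im(∂_{k+1}) we obtain:

  H_1: rank ker ∂_1 − rank ∂_2 = (9 − 6) − 0 = 3, and there is no ∂_2, so H_1 = Z^3.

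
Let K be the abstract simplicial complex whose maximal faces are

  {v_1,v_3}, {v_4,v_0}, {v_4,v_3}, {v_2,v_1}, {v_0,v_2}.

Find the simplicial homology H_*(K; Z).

H_0 ≅ Z,  H_1 ≅ Z.

We work with the vertex ordering v_0 < v_1 < v_2 < v_3 < v_4. The simplices of K, each written with vertices in increasing order, are:

  0-simplices (5): [v_0], [v_1], [v_2], [v_3], [v_4]
  1-simplices (5): [v_0,v_2], [v_0,v_4], [v_1,v_2], [v_1,v_3], [v_3,v_4]

so the chain groups are C_0 ≅ Z^5, C_1 ≅ Z^5.

∂_1: C_1 → C_0 sends each edge [p,q] (with p < q) to q − p. For instance
  ∂[v_3,v_4] = [v_4] − [v_3].
The 5×5 boundary matrix has rank 4 and Smith normal form diag(1,1,1,1).

Computing H_k = (kernel of ∂_k) / (image of ∂_{k+1}):

  H_0: rank C_0 − rank ∂_1 = 5 − 4 = 1, and the invariant factors of ∂_1 are all 1, so H_0 = Z.
  H_1: rank ker ∂_1 − rank ∂_2 = (5 − 4) − 0 = 1, and there is no ∂_2, so H_1 = Z.

As a check, the Euler characteristic is 5 − 5 = 0, which agrees with 1 − 1 = 0.
(K is a triangulation of the circle S^1.)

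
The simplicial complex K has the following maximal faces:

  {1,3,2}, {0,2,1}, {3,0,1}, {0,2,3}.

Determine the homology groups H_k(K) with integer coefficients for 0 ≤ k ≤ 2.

H_0 ≅ Z,  H_1 = 0,  H_2 ≅ Z.

Take the total order 0 < 1 < 2 < 3 on the vertex set. Then K (dimension 2) consists of the simplices:

  0-simplices (4): [0], [1], [2], [3]
  1-simplices (6): [0,1], [0,2], [0,3], [1,2], [1,3], [2,3]
  2-simplices (4): [0,1,2], [0,1,3], [0,2,3], [1,2,3]

Hence C_0 ≅ Z^4, C_1 ≅ Z^6, C_2 ≅ Z^4.

Boundary ∂_1: C_1 → C_0 sends each edge [p,q] (with p < q) to q − p. For instance
  ∂[0,1] = [1] − [0].
This gives a 4×6 integer matrix of rank 3; reducing to Smith normal form yields diagonal entries (1,1,1).

∂_2: C_2 → C_1 sends each 2-simplex [p,q,r] to [q,r] − [p,r] + [p,q]. For instance
  ∂[0,1,2] = [1,2] − [0,2] + [0,1],
  ∂[0,2,3] = [2,3] − [0,3] + [0,2].
This gives a 6×4 integer matrix of rank 3; reducing to Smith normal form yields diagonal entries (1,1,1).

Reading off H_k = ker ∂_k / im ∂_{k+1}:

  H_0: rank C_0 − rank ∂_1 = 4 − 3 = 1, and the invariant factors of ∂_1 are all 1, so H_0 = Z.
  H_1: rank ker ∂_1 − rank ∂_2 = (6 − 3) − 3 = 0, and the invariant factors of ∂_2 are all 1, so H_1 = 0.
  H_2: rank ker ∂_2 − rank ∂_3 = (4 − 3) − 0 = 1, and there is no ∂_3, so H_2 = Z.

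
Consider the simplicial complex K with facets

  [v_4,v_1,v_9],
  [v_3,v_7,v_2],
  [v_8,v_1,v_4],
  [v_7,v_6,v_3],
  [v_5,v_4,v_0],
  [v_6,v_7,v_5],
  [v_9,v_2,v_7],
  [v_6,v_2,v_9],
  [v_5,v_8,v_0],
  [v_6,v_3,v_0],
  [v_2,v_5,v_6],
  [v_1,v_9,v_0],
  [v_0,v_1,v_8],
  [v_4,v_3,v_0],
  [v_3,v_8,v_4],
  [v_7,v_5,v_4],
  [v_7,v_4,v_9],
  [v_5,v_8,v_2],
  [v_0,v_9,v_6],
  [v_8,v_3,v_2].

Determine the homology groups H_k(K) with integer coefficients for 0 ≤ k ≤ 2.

H_0 ≅ Z,  H_1 ≅ Z ⊕ Z_2,  H_2 = 0.

Fix the vertex order v_0 < v_1 < v_2 < v_3 < v_4 < v_5 < v_6 < v_7 < v_8 < v_9 and write every simplex with vertices in increasing order. Then dim K = 2 and the simplices of K are:

  0-simplices (10): [v_0], [v_1], [v_2], [v_3], [v_4], [v_5], [v_6], [v_7], [v_8], [v_9]
  1-simplices (30): (30 of them)
  2-simplices (20): (20 of them)

so the chain groups are C_0 ≅ Z^10, C_1 ≅ Z^30, C_2 ≅ Z^20.

The boundary map ∂_1: C_1 → C_0 maps an edge to its endpoints' difference, ∂[p,q] = q − p. For instance
  ∂[v_1,v_4] = [v_4] − [v_1].
The resulting 10×30 matrix has rank 9, and its Smith normal form has invariant factors (1,1,1,1,1,1,1,1,1).

Boundary ∂_2: C_2 → C_1 acts by ∂[p,q,r] = [q,r] − [p,r] + [p,q]. For instance
  ∂[v_0,v_5,v_8] = [v_5,v_8] − [v_0,v_8] + [v_0,v_5],
  ∂[v_0,v_1,v_8] = [v_1,v_8] − [v_0,v_8] + [v_0,v_1].
The resulting 30×20 matrix has rank 20, and its Smith normal form has invariant factors (1,1,1,1,1,1,1,1,1,1,1,1,1,1,1,1,1,1,1,2).

Computing H_k = (kernel of ∂_k) / (image of ∂_{k+1}):

  H_0: rank C_0 − rank ∂_1 = 10 − 9 = 1, and the invariant factors of ∂_1 are all 1, so H_0 = Z.
  H_1: rank ker ∂_1 − rank ∂_2 = (30 − 9) − 20 = 1, and ∂_2 has invariant factor 2 > 1, so H_1 = Z ⊕ Z_2.
  H_2: rank ker ∂_2 − rank ∂_3 = (20 − 20) − 0 = 0, and there is no ∂_3, so H_2 = 0.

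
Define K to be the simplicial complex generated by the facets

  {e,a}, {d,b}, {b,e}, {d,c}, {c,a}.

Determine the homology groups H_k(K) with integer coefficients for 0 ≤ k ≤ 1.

Order the vertices as a < b < c < d < e. Listing each simplex with vertices in this order, K has dimension 1 with simplices:

  0-simplices (5): a, b, c, d, e
  1-simplices (5): ac, ae, bd, be, cd

Hence C_0 ≅ Z^5, C_1 ≅ Z^5.

∂_1: C_1 → C_0 maps an edge to its endpoints' difference, ∂[p,q] = q − p.
This gives a 5×5 integer matrix of rank 4; reducing to Smith normal form yields diagonal entries (1,1,1,1).

Computing H_k = (kernel of ∂_k) / (image of ∂_{k+1}):

  H_0: rank C_0 − rank ∂_1 = 5 − 4 = 1, and the invariant factors of ∂_1 are all 1, so H_0 = Z.
  H_1: rank ker ∂_1 − rank ∂_2 = (5 − 4) − 0 = 1, and there is no ∂_2, so H_1 = Z.

H_0 ≅ Z,  H_1 ≅ Z.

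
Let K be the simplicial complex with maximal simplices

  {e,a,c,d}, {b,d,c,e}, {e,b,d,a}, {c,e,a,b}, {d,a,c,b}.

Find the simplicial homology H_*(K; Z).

H_0 ≅ Z,  H_1 = 0,  H_2 = 0,  H_3 ≅ Z.

Take the total order a < b < c < d < e on the vertex set. Then K (dimension 3) consists of the simplices:

  0-simplices (5): a, b, c, d, e
  1-simplices (10): ab, ac, ad, ae, bc, bd, be, cd, ce, de
  2-simplices (10): abc, abd, abe, acd, ace, ade, bcd, bce, bde, cde
  3-simplices (5): abcd, abce, abde, acde, bcde

Hence C_0 ≅ Z^5, C_1 ≅ Z^10, C_2 ≅ Z^10, C_3 ≅ Z^5.

∂_1: C_1 → C_0 maps an edge to its endpoints' difference, ∂[p,q] = q − p.
This gives a 5×10 integer matrix of rank 4; reducing to Smith normal form yields diagonal entries (1,1,1,1).

The boundary map ∂_2: C_2 → C_1 sends each 2-simplex [p,q,r] to [q,r] − [p,r] + [p,q]. For instance
  ∂ace = ce − ae + ac,
  ∂bde = de − be + bd.
This gives a 10×10 integer matrix of rank 6; reducing to Smith normal form yields diagonal entries (1,1,1,1,1,1).

∂_3: C_3 → C_2 sends each 3-simplex σ to the alternating sum Σ_i (−1)^i (σ with its i-th vertex removed). For instance
  ∂acde = cde − ade + ace − acd,
  ∂abcd = bcd − acd + abd − abc.
The resulting 10×5 matrix has rank 4, and its Smith normal form has invariant factors (1,1,1,1).

Now H_k = ker ∂_k / im ∂_{k+1}, so:

  H_0: rank C_0 − rank ∂_1 = 5 − 4 = 1, and the invariant factors of ∂_1 are all 1, so H_0 = Z.
  H_1: rank ker ∂_1 − rank ∂_2 = (10 − 4) − 6 = 0, and the invariant factors of ∂_2 are all 1, so H_1 = 0.
  H_2: rank ker ∂_2 − rank ∂_3 = (10 − 6) − 4 = 0, and the invariant factors of ∂_3 are all 1, so H_2 = 0.
  H_3: rank ker ∂_3 − rank ∂_4 = (5 − 4) − 0 = 1, and there is no ∂_4, so H_3 = Z.

As a check, the Euler characteristic is 5 − 10 + 10 − 5 = 0, which agrees with 1 − 0 + 0 − 1 = 0.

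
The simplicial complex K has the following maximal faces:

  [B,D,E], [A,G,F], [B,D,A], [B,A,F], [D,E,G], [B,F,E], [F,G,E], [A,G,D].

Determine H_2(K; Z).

We work with the vertex ordering A < B < D < E < F < G. The simplices of K, each written with vertices in increasing order, are:

  0-simplices (6): A, B, D, E, F, G
  1-simplices (12): AB, AD, AF, AG, BD, BE, BF, DE, DG, EF, EG, FG
  2-simplices (8): ABD, ABF, ADG, AFG, BDE, BEF, DEG, EFG

giving chain groups C_0 ≅ Z^6, C_1 ≅ Z^12, C_2 ≅ Z^8.

Boundary ∂_1: C_1 → C_0 is given by ∂[p,q] = [q] − [p].
As a 6×12 matrix over Z this has rank 5, with invariant factors (1,1,1,1,1).

Boundary ∂_2: C_2 → C_1 acts by ∂[p,q,r] = [q,r] − [p,r] + [p,q]. For instance
  ∂DEG = EG − DG + DE,
  ∂ADG = DG − AG + AD.
As a 12×8 matrix over Z this has rank 7, with invariant factors (1,1,1,1,1,1,1).

Computing H_k = (kernel of ∂_k) / (image of ∂_{k+1}):

  H_2: rank ker ∂_2 − rank ∂_3 = (8 − 7) − 0 = 1, and there is no ∂_3, so H_2 ≅ Z.

(K is a triangulation of the 2-sphere S^2.)

H_2 ≅ Z.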